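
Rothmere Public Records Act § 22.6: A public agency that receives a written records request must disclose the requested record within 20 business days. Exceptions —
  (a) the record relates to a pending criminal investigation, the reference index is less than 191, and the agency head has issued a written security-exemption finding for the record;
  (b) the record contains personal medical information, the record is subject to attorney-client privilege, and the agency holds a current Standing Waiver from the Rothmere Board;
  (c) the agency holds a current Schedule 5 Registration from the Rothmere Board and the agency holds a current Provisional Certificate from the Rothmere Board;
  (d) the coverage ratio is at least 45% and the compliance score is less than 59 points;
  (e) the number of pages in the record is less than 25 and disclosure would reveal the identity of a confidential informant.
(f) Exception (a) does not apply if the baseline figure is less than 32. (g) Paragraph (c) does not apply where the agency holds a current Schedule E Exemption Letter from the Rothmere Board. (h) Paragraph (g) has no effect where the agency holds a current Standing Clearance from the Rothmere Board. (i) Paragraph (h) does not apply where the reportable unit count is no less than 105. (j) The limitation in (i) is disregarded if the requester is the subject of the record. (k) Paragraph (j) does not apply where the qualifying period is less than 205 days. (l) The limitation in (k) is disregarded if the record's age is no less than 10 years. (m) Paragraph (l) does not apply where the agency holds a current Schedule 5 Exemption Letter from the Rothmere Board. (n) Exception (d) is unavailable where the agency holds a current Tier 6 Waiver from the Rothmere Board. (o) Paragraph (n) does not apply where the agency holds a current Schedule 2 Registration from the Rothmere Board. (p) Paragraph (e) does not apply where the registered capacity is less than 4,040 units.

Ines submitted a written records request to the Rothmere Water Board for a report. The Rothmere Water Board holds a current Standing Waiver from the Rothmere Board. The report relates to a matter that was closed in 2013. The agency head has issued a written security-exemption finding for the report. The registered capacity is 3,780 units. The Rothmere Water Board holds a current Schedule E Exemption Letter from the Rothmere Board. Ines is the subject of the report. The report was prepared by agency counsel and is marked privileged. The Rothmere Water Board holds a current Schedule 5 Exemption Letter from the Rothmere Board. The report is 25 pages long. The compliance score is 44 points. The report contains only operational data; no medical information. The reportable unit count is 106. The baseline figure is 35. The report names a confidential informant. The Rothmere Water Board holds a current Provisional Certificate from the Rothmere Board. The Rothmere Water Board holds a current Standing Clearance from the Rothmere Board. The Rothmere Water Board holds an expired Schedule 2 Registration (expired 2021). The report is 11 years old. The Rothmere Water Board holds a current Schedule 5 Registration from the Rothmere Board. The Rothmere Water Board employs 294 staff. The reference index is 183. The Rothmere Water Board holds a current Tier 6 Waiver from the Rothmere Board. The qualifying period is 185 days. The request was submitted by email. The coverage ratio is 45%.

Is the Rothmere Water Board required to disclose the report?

Exception (a) does not apply: the report relates to a closed matter.
Exception (b) fails — the report contains only operational data.
Exception (c): a current Schedule 5 Registration is held; a current Provisional Certificate is held — every condition holds. But: (g) is triggered — a current Schedule E Exemption Letter is held. (h) is engaged (a current Standing Clearance is held), but is overridden by (i): (i) operates against (h): the reportable unit count is 106, meeting the 105 threshold. (j) is engaged (Ines is the subject of the report), but is itself disapplied by (k): (k) applies — the qualifying period is 185 days, less than the 205 days limit. (l) applies (the record's age is 11 years, meeting the 10 years threshold), but yields to (m): (m) operates — a current Schedule 5 Exemption Letter is held. Exception (c) does not apply.
Exception (d)'s conditions are all satisfied: the coverage ratio is 45%, meeting the 45% threshold; the compliance score is 44 points, less than the 59 points limit. But: (n) applies — a current Tier 6 Waiver is held. (o) is inapplicable (no current Schedule 2 Registration is held), so (n) stands. (d) is therefore removed.
Exception (e) fails — the number of pages in the record is 25, not less than 25.
Every exception is unavailable, so the rule governs.

Yes — the Rothmere Water Board must disclose the report.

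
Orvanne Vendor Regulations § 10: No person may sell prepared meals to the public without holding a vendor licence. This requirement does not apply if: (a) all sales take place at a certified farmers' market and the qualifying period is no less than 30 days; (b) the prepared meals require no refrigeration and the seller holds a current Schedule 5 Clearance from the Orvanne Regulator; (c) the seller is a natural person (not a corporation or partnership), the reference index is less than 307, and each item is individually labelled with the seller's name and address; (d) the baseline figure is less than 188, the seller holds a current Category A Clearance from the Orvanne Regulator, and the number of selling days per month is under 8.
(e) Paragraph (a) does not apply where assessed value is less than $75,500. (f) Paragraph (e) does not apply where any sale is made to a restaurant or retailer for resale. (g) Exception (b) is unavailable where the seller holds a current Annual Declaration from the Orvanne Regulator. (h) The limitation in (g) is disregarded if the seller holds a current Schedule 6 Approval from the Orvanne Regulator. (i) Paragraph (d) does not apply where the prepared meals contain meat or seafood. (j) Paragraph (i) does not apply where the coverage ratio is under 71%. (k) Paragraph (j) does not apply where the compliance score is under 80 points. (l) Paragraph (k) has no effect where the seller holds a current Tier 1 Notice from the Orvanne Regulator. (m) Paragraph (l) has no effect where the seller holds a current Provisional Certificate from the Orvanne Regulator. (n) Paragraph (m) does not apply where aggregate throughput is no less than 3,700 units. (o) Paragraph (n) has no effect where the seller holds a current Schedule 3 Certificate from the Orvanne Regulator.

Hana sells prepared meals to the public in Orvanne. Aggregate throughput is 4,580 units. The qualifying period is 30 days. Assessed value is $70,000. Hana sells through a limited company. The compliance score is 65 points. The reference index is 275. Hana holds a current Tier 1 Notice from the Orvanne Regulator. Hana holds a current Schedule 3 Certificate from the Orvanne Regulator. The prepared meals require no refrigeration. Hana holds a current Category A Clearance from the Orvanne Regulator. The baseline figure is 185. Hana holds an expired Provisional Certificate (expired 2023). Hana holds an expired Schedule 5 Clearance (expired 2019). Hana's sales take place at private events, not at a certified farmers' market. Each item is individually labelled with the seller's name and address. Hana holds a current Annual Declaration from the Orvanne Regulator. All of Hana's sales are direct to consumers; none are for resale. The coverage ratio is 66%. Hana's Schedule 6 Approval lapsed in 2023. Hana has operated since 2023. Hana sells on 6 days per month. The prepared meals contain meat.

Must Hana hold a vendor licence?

Exception (a) requires that all sales take place at a certified farmers' market; but sales are at private events, not a certified farmers' market, so (a) is unavailable.
Exception (b) fails — the Schedule 5 Clearance is not current.
Exception (c) does not apply: the seller operates through a limited company.
Exception (d)'s conditions are all satisfied: the baseline figure is 185, less than the 188 limit; a current Category A Clearance is held; the number of selling days per month is 6, under the 8 limit. Considering the limiting provisions: (i) operates (the prepared meals contain meat), but is displaced by (j): (j) operates against (i): the coverage ratio is 66%, under the 71% limit. (k) would limit (j) — the compliance score is 65 points, under the 80 points limit — but (l) sets (k) aside: (l) is triggered — a current Tier 1 Notice is held. (m), which would lift (l), is not engaged — the Provisional Certificate is not current. Exception (d) stands.

No — exception (d) applies; Hana is not required to hold a vendor licence.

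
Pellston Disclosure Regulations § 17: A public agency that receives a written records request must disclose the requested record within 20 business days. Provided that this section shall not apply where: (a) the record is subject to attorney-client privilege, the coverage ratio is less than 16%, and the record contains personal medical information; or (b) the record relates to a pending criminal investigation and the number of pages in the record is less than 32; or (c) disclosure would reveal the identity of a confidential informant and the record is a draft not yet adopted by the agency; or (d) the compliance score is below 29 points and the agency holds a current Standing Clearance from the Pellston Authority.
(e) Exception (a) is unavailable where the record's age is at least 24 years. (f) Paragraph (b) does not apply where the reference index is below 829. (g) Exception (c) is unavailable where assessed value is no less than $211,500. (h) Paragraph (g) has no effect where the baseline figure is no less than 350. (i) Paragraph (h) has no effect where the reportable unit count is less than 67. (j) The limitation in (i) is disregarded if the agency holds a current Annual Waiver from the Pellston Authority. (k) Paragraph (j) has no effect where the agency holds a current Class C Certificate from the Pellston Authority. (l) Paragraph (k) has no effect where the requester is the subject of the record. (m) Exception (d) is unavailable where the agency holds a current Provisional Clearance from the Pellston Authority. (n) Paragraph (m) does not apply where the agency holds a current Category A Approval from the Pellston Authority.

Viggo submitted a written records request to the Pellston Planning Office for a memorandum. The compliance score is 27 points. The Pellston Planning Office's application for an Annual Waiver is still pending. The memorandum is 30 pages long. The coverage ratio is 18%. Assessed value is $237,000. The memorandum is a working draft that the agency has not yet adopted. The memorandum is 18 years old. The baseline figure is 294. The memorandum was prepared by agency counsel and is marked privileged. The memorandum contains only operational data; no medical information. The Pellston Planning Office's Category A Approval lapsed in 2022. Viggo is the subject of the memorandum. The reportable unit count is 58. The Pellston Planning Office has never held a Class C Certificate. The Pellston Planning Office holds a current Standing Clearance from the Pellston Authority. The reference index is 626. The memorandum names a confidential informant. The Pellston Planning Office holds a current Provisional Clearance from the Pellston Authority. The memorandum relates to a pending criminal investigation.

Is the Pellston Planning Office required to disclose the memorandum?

Yes — the Pellston Planning Office must disclose the memorandum.

Exception (a) does not apply: the coverage ratio is 18%, not less than 16%.
Exception (b)'s conditions are all satisfied: the memorandum relates to a pending investigation; the number of pages in the record is 30, less than the 32 limit. But applying paragraph (f): (f) is engaged — the reference index is 626, below the 829 limit. So (b) is unavailable.
Exception (c) is satisfied on its face — the memorandum names a confidential informant; the memorandum is an unadopted draft. But: (g) operates against (c): assessed value is $237,000, meeting the $211,500 threshold. (h) is not engaged (the baseline figure is 294, short of 350), so (g) stands. So (c) is unavailable.
Exception (d): the compliance score is 27 points, below the 29 points limit; a current Standing Clearance is held — every condition holds. Turning to paragraphs (m)–(n): (m) is engaged — a current Provisional Clearance is held. (n) is not engaged (the Category A Approval is not current), so (m) stands. So (d) is unavailable.
No exception is made out. the Pellston Planning Office falls within the general rule.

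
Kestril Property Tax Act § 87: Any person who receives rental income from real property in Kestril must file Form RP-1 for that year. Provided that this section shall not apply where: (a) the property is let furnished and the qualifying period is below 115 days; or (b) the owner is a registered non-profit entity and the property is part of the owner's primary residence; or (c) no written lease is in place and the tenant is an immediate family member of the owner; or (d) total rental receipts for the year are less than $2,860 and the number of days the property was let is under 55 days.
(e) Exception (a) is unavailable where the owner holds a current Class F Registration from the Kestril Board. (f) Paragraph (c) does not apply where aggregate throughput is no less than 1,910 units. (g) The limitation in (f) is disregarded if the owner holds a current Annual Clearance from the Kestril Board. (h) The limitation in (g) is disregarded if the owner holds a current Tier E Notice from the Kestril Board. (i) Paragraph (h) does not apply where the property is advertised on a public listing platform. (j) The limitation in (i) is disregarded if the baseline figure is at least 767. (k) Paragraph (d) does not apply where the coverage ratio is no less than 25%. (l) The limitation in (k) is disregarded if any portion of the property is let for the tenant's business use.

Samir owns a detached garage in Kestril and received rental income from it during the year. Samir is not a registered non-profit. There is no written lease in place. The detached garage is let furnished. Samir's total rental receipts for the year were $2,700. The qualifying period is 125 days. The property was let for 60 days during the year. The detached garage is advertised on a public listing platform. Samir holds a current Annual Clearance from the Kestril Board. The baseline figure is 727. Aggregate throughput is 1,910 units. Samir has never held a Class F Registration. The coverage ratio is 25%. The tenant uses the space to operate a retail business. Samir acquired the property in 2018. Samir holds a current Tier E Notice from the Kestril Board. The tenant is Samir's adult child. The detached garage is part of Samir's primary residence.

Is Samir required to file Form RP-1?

Exception (a) does not apply: the qualifying period is 125 days, not below 115 days.
Exception (b) requires that the owner is a registered non-profit entity; but Samir is not a registered non-profit, so (b) is unavailable.
Exception (c): there is no written lease; the tenant is an immediate family member — every condition holds. Under paragraphs (f)–(j): (f) is triggered (aggregate throughput is 1,910 units, meeting the 1,910 units threshold), but is itself disapplied by (g): (g) operates against (f): a current Annual Clearance is held. (h) would limit (g) — a current Tier E Notice is held — but (i) sets (h) aside: (i) operates — the property is publicly advertised. (j) is not triggered (the baseline figure is 727, short of 767), so (i) stands. Exception (c) stands.
Exception (d) does not apply: the number of days the property was let is 60 days, not under 55 days.

No — exception (c) applies; Samir is not required to file Form RP-1.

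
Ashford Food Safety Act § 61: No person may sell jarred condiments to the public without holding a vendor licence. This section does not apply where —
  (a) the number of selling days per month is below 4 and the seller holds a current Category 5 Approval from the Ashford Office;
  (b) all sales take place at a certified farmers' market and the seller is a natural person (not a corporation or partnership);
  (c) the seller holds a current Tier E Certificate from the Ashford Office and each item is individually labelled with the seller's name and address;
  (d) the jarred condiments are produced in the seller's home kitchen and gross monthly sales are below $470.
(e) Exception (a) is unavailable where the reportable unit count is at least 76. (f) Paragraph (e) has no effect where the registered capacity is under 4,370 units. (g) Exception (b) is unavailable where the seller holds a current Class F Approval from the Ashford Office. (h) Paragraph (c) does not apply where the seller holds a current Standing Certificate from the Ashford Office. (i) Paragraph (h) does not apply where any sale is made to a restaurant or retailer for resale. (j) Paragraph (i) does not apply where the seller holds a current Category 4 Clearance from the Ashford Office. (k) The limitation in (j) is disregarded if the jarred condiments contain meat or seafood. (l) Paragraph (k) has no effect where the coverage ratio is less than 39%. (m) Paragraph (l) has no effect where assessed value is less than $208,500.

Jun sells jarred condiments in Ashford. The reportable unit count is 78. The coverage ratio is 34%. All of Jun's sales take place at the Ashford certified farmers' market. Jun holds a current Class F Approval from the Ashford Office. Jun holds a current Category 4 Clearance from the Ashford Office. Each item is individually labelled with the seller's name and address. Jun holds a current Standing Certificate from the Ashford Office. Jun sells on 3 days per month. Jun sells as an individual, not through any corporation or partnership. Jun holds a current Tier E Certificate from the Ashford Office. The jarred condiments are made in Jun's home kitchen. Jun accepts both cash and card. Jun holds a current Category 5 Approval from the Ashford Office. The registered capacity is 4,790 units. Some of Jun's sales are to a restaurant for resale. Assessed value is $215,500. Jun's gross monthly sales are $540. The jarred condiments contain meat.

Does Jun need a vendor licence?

Exception (a): the number of selling days per month is 3, below the 4 limit; a current Category 5 Approval is held — every condition holds. But: (e) operates against (a): the reportable unit count is 78, meeting the 76 threshold. (f) does not operate here (the registered capacity is 4,790 units, not under 4,370 units), so (e) stands. Exception (a) does not apply.
Exception (b) is satisfied on its face — all sales are at a certified farmers' market; the seller is a natural person. Turning to paragraph (g): (g) operates against (b): a current Class F Approval is held. Exception (b) does not apply.
Exception (c) is satisfied on its face — a current Tier E Certificate is held; items are individually labelled. However, paragraphs (h)–(m) must be considered: (h) applies — a current Standing Certificate is held. (i) operates (some sales are to a restaurant for resale), but is overridden by (j): (j) is triggered — a current Category 4 Clearance is held. (k) operates (the jarred condiments contain meat), but is set aside by (l): (l) operates — the coverage ratio is 34%, less than the 39% limit. (m) does not operate here (assessed value is $215,500, not less than $208,500), so (l) stands. So (c) is unavailable.
Exception (d) fails — gross monthly sales are $540, not below $470.
No exception displaces § 61.

Yes — Jun must hold a vendor licence.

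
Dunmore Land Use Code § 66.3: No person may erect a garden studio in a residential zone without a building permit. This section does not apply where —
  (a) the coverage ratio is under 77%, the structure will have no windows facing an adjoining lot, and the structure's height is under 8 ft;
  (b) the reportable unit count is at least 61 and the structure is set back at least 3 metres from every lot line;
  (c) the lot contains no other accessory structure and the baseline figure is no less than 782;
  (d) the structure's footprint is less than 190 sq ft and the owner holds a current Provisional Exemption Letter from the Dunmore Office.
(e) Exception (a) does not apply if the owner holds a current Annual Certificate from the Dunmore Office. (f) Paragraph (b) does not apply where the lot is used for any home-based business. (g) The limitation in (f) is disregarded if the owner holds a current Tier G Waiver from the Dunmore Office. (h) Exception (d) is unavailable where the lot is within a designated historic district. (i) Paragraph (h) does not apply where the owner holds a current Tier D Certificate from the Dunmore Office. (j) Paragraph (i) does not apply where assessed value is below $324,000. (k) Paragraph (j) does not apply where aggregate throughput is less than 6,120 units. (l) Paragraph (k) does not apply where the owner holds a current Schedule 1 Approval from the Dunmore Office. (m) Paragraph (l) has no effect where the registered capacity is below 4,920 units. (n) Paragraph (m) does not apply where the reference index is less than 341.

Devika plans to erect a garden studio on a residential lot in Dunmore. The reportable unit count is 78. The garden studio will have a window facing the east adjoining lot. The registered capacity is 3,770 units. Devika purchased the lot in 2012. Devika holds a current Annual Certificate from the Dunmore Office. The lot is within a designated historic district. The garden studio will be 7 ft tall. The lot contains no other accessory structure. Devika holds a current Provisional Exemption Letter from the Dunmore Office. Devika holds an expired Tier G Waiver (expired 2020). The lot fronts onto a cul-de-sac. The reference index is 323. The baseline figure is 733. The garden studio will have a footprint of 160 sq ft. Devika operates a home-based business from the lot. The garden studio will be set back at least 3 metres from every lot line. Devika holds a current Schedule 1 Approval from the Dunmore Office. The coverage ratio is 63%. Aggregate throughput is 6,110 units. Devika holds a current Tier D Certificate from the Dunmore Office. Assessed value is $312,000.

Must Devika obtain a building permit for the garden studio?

Yes — Devika must obtain a building permit.

Exception (a) fails — a window faces an adjoining lot.
Exception (b)'s conditions are all satisfied: the reportable unit count is 78, meeting the 61 threshold; the setback is at least 3 m on every side. However, paragraphs (f)–(g) must be considered: (f) is engaged — a home-based business operates on the lot. (g) is inapplicable (there is no Tier G Waiver in force), so (f) stands. (b) is therefore removed.
Exception (c) requires that the baseline figure is no less than 782; but the baseline figure is 733, short of 782, so (c) is unavailable.
All of (d)'s requirements are met (the structure's footprint is 160 sq ft, less than the 190 sq ft limit; a current Provisional Exemption Letter is held). But: (h) operates — the lot is in a historic district. (i) is triggered (a current Tier D Certificate is held), but is set aside by (j): (j) is triggered — assessed value is $312,000, below the $324,000 limit. (k) operates (aggregate throughput is 6,110 units, less than the 6,120 units limit), but yields to (l): (l) operates against (k): a current Schedule 1 Approval is held. (m) is triggered (the registered capacity is 3,770 units, below the 4,920 units limit), but is displaced by (n): (n) is engaged — the reference index is 323, less than the 341 limit. (d) is therefore removed.
Every exception is unavailable, so the rule governs.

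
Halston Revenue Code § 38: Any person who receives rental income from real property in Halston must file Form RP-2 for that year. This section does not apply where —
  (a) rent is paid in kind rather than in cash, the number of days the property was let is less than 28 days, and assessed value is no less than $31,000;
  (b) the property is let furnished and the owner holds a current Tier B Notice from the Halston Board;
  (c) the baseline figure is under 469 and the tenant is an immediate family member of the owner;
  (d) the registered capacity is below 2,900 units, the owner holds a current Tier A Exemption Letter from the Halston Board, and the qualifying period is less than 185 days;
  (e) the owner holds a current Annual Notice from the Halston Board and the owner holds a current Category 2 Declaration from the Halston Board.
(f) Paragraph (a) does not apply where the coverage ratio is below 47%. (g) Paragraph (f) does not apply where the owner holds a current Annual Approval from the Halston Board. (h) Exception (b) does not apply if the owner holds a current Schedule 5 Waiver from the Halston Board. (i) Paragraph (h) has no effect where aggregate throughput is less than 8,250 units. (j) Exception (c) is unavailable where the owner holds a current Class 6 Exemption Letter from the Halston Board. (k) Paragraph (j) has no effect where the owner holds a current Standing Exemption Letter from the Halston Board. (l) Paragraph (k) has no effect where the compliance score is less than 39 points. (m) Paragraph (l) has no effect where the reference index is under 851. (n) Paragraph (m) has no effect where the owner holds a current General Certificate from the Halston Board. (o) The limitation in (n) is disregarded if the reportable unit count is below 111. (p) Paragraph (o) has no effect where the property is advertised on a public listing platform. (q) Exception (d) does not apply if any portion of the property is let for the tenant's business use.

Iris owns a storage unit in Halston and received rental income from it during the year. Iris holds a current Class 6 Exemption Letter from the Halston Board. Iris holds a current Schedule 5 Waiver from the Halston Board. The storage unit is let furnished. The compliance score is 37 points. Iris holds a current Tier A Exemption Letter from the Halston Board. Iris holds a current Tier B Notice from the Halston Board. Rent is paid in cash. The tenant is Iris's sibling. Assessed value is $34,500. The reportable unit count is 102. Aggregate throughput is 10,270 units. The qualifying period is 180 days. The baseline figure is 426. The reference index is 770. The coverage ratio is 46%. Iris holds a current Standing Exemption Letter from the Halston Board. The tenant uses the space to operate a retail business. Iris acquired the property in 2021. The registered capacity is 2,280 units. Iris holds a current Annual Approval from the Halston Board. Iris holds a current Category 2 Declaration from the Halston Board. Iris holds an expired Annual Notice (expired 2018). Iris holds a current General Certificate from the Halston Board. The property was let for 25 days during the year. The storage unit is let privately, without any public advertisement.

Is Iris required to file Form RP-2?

Exception (a) requires that rent is paid in kind rather than in cash; but rent is paid in cash, so (a) is unavailable.
Exception (b)'s conditions are all satisfied: the property is let furnished; a current Tier B Notice is held. Turning to paragraphs (h)–(i): (h) applies — a current Schedule 5 Waiver is held. (i), which would lift (h), is not engaged — aggregate throughput is 10,270 units, not less than 8,250 units. So (b) is unavailable.
Exception (c): the baseline figure is 426, under the 469 limit; the tenant is an immediate family member — every condition holds. Under paragraphs (j)–(p): (j) would limit (c) — a current Class 6 Exemption Letter is held — but (k) sets (j) aside: (k) is triggered — a current Standing Exemption Letter is held. (l) applies (the compliance score is 37 points, less than the 39 points limit), but is displaced by (m): (m) operates against (l): the reference index is 770, under the 851 limit. (n) operates (a current General Certificate is held), but is overridden by (o): (o) operates against (n): the reportable unit count is 102, below the 111 limit. (p) is not engaged (the property is let privately without advertisement), so (o) stands. (c) remains available.
Exception (d) is satisfied on its face — the registered capacity is 2,280 units, below the 2,900 units limit; a current Tier A Exemption Letter is held; the qualifying period is 180 days, less than the 185 days limit. Turning to paragraph (q): (q) operates against (d): the space is let for business use. (d) is therefore removed.
Exception (e) does not apply: no current Annual Notice is held.

No — exception (c) applies; Iris is not required to file Form RP-2.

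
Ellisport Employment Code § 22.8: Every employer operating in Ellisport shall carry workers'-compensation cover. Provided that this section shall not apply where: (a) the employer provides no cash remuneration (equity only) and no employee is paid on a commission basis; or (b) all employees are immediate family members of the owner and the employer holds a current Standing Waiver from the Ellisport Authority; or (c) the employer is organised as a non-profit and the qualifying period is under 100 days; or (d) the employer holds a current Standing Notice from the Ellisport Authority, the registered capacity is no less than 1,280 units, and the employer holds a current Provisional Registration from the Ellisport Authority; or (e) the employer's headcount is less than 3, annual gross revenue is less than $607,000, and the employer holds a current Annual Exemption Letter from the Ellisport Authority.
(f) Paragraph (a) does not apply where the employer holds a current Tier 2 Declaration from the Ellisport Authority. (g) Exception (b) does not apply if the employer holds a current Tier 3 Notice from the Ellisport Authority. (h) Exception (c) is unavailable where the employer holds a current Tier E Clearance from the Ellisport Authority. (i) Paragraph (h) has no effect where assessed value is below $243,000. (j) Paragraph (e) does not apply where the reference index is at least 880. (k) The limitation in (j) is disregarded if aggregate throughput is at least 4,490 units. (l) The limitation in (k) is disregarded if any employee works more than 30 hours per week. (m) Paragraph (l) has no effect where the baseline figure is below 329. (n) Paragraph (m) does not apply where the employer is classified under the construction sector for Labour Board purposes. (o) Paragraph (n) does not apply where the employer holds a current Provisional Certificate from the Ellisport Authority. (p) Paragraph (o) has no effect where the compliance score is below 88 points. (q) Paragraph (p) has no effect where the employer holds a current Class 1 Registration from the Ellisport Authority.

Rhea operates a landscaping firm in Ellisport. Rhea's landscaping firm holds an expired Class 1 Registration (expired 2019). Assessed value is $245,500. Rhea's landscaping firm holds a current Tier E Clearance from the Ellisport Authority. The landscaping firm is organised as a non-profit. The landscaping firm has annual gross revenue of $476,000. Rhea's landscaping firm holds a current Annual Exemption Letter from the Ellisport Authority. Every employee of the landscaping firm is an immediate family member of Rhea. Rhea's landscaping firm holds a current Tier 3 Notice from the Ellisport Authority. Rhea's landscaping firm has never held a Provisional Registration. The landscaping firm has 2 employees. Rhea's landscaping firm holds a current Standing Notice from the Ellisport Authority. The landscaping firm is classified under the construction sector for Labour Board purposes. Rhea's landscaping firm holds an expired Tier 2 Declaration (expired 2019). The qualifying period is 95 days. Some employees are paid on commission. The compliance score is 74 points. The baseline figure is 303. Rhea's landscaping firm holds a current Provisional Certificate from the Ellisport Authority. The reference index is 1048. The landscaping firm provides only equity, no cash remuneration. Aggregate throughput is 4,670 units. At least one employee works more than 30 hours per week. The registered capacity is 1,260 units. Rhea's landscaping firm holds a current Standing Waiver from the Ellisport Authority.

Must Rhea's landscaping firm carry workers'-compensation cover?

Exception (a) does not apply: some employees are paid on commission.
Exception (b) is satisfied on its face — every employee is an immediate family member; a current Standing Waiver is held. But: (g) operates against (b): a current Tier 3 Notice is held. Exception (b) does not apply.
Exception (c)'s conditions are all satisfied: the employer is a non-profit; the qualifying period is 95 days, under the 100 days limit. But applying paragraphs (h)–(i): (h) operates against (c): a current Tier E Clearance is held. (i), which would lift (h), is inapplicable — assessed value is $245,500, not below $243,000. Exception (c) does not apply.
Exception (d) does not apply: the registered capacity is 1,260 units, short of 1,280 units.
Exception (e) is satisfied on its face — the employer's headcount is 2, less than the 3 limit; annual gross revenue is $476,000, less than the $607,000 limit; a current Annual Exemption Letter is held. But: (j) applies — the reference index is 1,048, meeting the 880 threshold. (k) would limit (j) — aggregate throughput is 4,670 units, meeting the 4,490 units threshold — but (l) sets (k) aside: (l) operates against (k): at least one employee exceeds 30 hours/week. (m) applies (the baseline figure is 303, below the 329 limit), but yields to (n): (n) is triggered — the landscaping firm is classified under the construction sector. (o) would limit (n) — a current Provisional Certificate is held — but (p) sets (o) aside: (p) operates — the compliance score is 74 points, below the 88 points limit. (q) does not operate here (no current Class 1 Registration is held), so (p) stands. (e) is therefore removed.
No exception applies. The general rule governs.

Yes — Rhea's landscaping firm must carry workers'-compensation cover.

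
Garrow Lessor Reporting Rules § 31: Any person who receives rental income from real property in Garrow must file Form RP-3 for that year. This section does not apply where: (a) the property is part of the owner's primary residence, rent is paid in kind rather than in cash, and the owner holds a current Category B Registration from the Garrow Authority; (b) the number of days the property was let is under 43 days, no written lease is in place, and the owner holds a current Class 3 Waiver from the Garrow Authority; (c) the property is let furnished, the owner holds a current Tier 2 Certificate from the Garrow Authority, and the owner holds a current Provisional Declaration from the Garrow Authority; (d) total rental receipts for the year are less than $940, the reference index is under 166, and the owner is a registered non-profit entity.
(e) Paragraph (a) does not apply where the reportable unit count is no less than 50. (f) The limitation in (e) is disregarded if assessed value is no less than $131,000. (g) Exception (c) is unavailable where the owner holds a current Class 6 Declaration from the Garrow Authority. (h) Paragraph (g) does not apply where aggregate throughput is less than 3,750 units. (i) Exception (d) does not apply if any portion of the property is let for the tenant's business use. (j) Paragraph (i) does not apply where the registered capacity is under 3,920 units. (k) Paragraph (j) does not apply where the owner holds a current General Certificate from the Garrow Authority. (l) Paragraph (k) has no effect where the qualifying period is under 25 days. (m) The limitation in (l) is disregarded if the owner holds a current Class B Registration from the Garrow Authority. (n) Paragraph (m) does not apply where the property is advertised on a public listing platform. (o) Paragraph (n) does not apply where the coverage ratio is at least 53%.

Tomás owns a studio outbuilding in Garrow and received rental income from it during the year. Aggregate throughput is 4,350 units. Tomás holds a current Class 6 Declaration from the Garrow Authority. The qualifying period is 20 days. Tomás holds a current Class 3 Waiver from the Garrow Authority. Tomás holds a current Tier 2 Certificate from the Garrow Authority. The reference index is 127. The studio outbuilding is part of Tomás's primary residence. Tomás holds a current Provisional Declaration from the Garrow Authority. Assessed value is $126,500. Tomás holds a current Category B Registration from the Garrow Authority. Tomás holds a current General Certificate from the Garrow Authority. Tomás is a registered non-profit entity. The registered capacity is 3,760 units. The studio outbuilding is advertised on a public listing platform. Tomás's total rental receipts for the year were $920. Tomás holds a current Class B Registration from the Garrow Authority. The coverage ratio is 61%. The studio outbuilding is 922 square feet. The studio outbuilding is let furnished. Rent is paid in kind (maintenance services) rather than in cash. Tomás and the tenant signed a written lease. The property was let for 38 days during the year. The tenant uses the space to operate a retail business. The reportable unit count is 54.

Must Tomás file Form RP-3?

Yes — Tomás must file Form RP-3.

Exception (a) is satisfied on its face — the studio outbuilding is part of the primary residence; rent is paid in kind; a current Category B Registration is held. Turning to paragraphs (e)–(f): (e) operates against (a): the reportable unit count is 54, meeting the 50 threshold. (f), which would lift (e), is not engaged — assessed value is $126,500, short of $131,000. Exception (a) does not apply.
Exception (b) does not apply: a written lease is in place.
Exception (c)'s conditions are all satisfied: the property is let furnished; a current Tier 2 Certificate is held; a current Provisional Declaration is held. But applying paragraphs (g)–(h): (g) operates against (c): a current Class 6 Declaration is held. (h), which would lift (g), is inapplicable — aggregate throughput is 4,350 units, not less than 3,750 units. Exception (c) does not apply.
Exception (d) is satisfied on its face — total rental receipts for the year are $920, less than the $940 limit; the reference index is 127, under the 166 limit; Tomás is a registered non-profit. However, paragraphs (i)–(o) must be considered: (i) applies — the space is let for business use. (j) is engaged (the registered capacity is 3,760 units, under the 3,920 units limit), but is set aside by (k): (k) operates against (j): a current General Certificate is held. (l) would limit (k) — the qualifying period is 20 days, under the 25 days limit — but (m) sets (l) aside: (m) operates — a current Class B Registration is held. (n) applies (the property is publicly advertised), but yields to (o): (o) operates against (n): the coverage ratio is 61%, meeting the 53% threshold. So (d) is unavailable.
No exception applies. The general rule governs.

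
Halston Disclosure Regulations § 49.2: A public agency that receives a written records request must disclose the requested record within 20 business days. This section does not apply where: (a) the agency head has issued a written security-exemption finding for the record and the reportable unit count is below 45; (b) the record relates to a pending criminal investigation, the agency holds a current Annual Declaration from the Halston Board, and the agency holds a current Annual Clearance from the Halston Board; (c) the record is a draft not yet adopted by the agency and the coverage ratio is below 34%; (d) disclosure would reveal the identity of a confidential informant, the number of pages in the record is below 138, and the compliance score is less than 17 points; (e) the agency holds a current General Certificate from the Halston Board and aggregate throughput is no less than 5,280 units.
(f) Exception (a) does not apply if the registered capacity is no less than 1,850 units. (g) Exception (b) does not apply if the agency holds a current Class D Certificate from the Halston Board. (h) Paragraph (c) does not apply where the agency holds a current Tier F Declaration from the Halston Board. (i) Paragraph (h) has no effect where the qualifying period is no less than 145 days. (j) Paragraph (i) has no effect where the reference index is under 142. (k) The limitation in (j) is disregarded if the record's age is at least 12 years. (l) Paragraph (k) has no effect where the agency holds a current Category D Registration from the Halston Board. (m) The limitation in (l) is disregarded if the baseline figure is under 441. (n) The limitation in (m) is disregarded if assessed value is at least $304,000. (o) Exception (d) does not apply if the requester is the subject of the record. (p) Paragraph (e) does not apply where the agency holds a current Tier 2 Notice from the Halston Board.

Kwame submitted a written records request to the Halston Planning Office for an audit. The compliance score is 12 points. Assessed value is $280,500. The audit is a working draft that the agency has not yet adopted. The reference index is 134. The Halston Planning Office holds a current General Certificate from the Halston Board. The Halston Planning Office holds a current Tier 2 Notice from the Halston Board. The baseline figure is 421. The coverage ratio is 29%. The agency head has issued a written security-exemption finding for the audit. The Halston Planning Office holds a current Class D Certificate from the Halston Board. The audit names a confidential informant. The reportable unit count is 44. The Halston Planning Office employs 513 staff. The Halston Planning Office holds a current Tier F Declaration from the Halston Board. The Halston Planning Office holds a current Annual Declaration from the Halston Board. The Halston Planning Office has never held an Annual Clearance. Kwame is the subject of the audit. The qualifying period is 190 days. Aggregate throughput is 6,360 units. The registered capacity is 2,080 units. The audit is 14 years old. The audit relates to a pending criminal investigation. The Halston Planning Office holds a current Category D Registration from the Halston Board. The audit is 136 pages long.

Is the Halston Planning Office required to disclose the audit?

No — exception (c) applies; the Halston Planning Office is not required to disclose the audit.

All of (a)'s requirements are met (a written security-exemption finding has been issued; the reportable unit count is 44, below the 45 limit). However, paragraph (f) must be considered: (f) operates against (a): the registered capacity is 2,080 units, meeting the 1,850 units threshold. So (a) is unavailable.
Exception (b) requires that the agency holds a current Annual Clearance from the Halston Board; but the Annual Clearance is not current, so (b) is unavailable.
All of (c)'s requirements are met (the audit is an unadopted draft; the coverage ratio is 29%, below the 34% limit). Considering the limiting provisions: (h) would limit (c) — a current Tier F Declaration is held — but (i) sets (h) aside: (i) operates — the qualifying period is 190 days, meeting the 145 days threshold. (j) would limit (i) — the reference index is 134, under the 142 limit — but (k) sets (j) aside: (k) is engaged — the record's age is 14 years, meeting the 12 years threshold. (l) would limit (k) — a current Category D Registration is held — but (m) sets (l) aside: (m) operates — the baseline figure is 421, under the 441 limit. (n) is not triggered (assessed value is $280,500, short of $304,000), so (m) stands. Exception (c) stands.
Exception (d) is satisfied on its face — the audit names a confidential informant; the number of pages in the record is 136, below the 138 limit; the compliance score is 12 points, less than the 17 points limit. But: (o) operates against (d): Kwame is the subject of the audit. (d) is therefore removed.
Exception (e): a current General Certificate is held; aggregate throughput is 6,360 units, meeting the 5,280 units threshold — every condition holds. However, paragraph (p) must be considered: (p) operates against (e): a current Tier 2 Notice is held. (e) is therefore removed.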